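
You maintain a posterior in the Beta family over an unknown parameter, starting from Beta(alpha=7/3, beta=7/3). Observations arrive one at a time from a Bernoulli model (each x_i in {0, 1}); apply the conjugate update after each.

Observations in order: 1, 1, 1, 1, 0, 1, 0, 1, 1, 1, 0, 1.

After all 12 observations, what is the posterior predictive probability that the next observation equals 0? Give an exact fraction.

8/25

obs 1: x=1 → posterior Beta(10/3, 7/3)
obs 2: x=1 → posterior Beta(13/3, 7/3)
obs 3: x=1 → posterior Beta(16/3, 7/3)
obs 4: x=1 → posterior Beta(19/3, 7/3)
obs 5: x=0 → posterior Beta(19/3, 10/3)
obs 6: x=1 → posterior Beta(22/3, 10/3)
obs 7: x=0 → posterior Beta(22/3, 13/3)
obs 8: x=1 → posterior Beta(25/3, 13/3)
obs 9: x=1 → posterior Beta(28/3, 13/3)
obs 10: x=1 → posterior Beta(31/3, 13/3)
obs 11: x=0 → posterior Beta(31/3, 16/3)
obs 12: x=1 → posterior Beta(34/3, 16/3)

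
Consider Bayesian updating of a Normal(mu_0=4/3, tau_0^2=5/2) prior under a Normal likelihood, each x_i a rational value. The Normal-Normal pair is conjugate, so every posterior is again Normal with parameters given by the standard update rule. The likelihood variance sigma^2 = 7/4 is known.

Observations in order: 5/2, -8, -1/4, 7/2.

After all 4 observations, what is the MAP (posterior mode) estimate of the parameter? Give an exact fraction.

-79/282

obs 1: x=5/2 → posterior Normal(103/51, 35/34)
obs 2: x=-8 → posterior Normal(-137/81, 35/54)
obs 3: x=-1/4 → posterior Normal(-289/222, 35/74)
obs 4: x=7/2 → posterior Normal(-79/282, 35/94)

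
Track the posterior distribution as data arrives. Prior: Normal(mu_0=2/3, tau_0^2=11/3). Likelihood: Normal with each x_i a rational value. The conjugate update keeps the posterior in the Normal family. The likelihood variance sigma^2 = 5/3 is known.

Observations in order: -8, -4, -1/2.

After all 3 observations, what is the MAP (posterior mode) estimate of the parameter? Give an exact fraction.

-805/228

obs 1: x=-8 → posterior Normal(-127/24, 55/48)
obs 2: x=-4 → posterior Normal(-386/81, 55/81)
obs 3: x=-1/2 → posterior Normal(-805/228, 55/114)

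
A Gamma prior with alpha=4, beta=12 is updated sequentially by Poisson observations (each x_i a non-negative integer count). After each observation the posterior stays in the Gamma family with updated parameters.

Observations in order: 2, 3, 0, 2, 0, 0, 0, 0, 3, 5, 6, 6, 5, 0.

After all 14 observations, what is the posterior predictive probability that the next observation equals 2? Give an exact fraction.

obs 1: x=2 → posterior Gamma(6, 13)
obs 2: x=3 → posterior Gamma(9, 14)
obs 3: x=0 → posterior Gamma(9, 15)
obs 4: x=2 → posterior Gamma(11, 16)
obs 5: x=0 → posterior Gamma(11, 17)
obs 6: x=0 → posterior Gamma(11, 18)
obs 7: x=0 → posterior Gamma(11, 19)
obs 8: x=0 → posterior Gamma(11, 20)
obs 9: x=3 → posterior Gamma(14, 21)
obs 10: x=5 → posterior Gamma(19, 22)
obs 11: x=6 → posterior Gamma(25, 23)
obs 12: x=6 → posterior Gamma(31, 24)
obs 13: x=5 → posterior Gamma(36, 25)
obs 14: x=0 → posterior Gamma(36, 26)

64309072600821626513185159243976524999955447413735424/273892744995340833777347939263771534786080723599733441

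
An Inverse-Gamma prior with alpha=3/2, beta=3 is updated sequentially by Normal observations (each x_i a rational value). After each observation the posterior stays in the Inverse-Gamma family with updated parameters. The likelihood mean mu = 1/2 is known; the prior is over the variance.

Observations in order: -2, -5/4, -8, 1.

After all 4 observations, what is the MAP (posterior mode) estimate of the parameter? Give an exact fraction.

1405/144

obs 1: x=-2 → posterior Inverse-Gamma(2, 49/8)
obs 2: x=-5/4 → posterior Inverse-Gamma(5/2, 245/32)
obs 3: x=-8 → posterior Inverse-Gamma(3, 1401/32)
obs 4: x=1 → posterior Inverse-Gamma(7/2, 1405/32)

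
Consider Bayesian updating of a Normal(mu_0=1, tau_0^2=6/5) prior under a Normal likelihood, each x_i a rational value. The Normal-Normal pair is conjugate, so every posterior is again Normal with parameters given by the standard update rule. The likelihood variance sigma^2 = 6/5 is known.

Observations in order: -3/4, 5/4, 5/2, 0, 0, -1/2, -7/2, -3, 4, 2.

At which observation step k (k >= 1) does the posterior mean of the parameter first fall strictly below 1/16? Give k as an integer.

obs 1: x=-3/4 → posterior Normal(1/8, 3/5)
obs 2: x=5/4 → posterior Normal(1/2, 2/5)
obs 3: x=5/2 → posterior Normal(1, 3/10)
obs 4: x=0 → posterior Normal(4/5, 6/25)
obs 5: x=0 → posterior Normal(2/3, 1/5)
obs 6: x=-1/2 → posterior Normal(1/2, 6/35)
obs 7: x=-7/2 → posterior Normal(0, 3/20)
obs 8: x=-3 → posterior Normal(-1/3, 2/15)
obs 9: x=4 → posterior Normal(1/10, 3/25)
obs 10: x=2 → posterior Normal(3/11, 6/55)

k = 7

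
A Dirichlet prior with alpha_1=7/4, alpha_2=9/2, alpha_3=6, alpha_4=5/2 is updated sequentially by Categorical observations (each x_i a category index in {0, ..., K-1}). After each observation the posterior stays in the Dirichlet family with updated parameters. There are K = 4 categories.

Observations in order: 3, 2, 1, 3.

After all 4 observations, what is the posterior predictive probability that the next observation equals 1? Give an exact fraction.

22/75

obs 1: x=3 → posterior Dirichlet(7/4, 9/2, 6, 7/2)
obs 2: x=2 → posterior Dirichlet(7/4, 9/2, 7, 7/2)
obs 3: x=1 → posterior Dirichlet(7/4, 11/2, 7, 7/2)
obs 4: x=3 → posterior Dirichlet(7/4, 11/2, 7, 9/2)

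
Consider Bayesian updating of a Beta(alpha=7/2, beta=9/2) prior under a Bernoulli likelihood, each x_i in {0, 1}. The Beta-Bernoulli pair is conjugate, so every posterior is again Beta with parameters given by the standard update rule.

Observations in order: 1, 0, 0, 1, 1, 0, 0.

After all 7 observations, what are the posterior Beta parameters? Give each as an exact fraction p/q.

alpha=13/2, beta=17/2

obs 1: x=1 → posterior Beta(9/2, 9/2)
obs 2: x=0 → posterior Beta(9/2, 11/2)
obs 3: x=0 → posterior Beta(9/2, 13/2)
obs 4: x=1 → posterior Beta(11/2, 13/2)
obs 5: x=1 → posterior Beta(13/2, 13/2)
obs 6: x=0 → posterior Beta(13/2, 15/2)
obs 7: x=0 → posterior Beta(13/2, 17/2)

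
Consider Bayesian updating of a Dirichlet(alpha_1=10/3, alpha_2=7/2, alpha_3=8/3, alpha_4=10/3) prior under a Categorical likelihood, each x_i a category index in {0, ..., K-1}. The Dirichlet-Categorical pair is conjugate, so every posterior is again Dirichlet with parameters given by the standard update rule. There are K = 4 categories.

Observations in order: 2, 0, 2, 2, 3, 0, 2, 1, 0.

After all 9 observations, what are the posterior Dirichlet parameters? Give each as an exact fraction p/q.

alpha_1=19/3, alpha_2=9/2, alpha_3=20/3, alpha_4=13/3

obs 1: x=2 → posterior Dirichlet(10/3, 7/2, 11/3, 10/3)
obs 2: x=0 → posterior Dirichlet(13/3, 7/2, 11/3, 10/3)
obs 3: x=2 → posterior Dirichlet(13/3, 7/2, 14/3, 10/3)
obs 4: x=2 → posterior Dirichlet(13/3, 7/2, 17/3, 10/3)
obs 5: x=3 → posterior Dirichlet(13/3, 7/2, 17/3, 13/3)
obs 6: x=0 → posterior Dirichlet(16/3, 7/2, 17/3, 13/3)
obs 7: x=2 → posterior Dirichlet(16/3, 7/2, 20/3, 13/3)
obs 8: x=1 → posterior Dirichlet(16/3, 9/2, 20/3, 13/3)
obs 9: x=0 → posterior Dirichlet(19/3, 9/2, 20/3, 13/3)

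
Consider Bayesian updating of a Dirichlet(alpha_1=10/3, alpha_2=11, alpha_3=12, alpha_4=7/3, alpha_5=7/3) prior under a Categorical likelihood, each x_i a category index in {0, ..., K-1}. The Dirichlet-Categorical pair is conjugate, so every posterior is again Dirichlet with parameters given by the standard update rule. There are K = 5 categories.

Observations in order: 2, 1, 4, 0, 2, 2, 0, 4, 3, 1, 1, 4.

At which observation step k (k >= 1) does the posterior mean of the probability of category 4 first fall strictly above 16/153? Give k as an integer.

obs 1: x=2 → posterior Dirichlet(10/3, 11, 13, 7/3, 7/3)
obs 2: x=1 → posterior Dirichlet(10/3, 12, 13, 7/3, 7/3)
obs 3: x=4 → posterior Dirichlet(10/3, 12, 13, 7/3, 10/3)
obs 4: x=0 → posterior Dirichlet(13/3, 12, 13, 7/3, 10/3)
obs 5: x=2 → posterior Dirichlet(13/3, 12, 14, 7/3, 10/3)
obs 6: x=2 → posterior Dirichlet(13/3, 12, 15, 7/3, 10/3)
obs 7: x=0 → posterior Dirichlet(16/3, 12, 15, 7/3, 10/3)
obs 8: x=4 → posterior Dirichlet(16/3, 12, 15, 7/3, 13/3)
obs 9: x=3 → posterior Dirichlet(16/3, 12, 15, 10/3, 13/3)
obs 10: x=1 → posterior Dirichlet(16/3, 13, 15, 10/3, 13/3)
obs 11: x=1 → posterior Dirichlet(16/3, 14, 15, 10/3, 13/3)
obs 12: x=4 → posterior Dirichlet(16/3, 14, 15, 10/3, 16/3)

k = 8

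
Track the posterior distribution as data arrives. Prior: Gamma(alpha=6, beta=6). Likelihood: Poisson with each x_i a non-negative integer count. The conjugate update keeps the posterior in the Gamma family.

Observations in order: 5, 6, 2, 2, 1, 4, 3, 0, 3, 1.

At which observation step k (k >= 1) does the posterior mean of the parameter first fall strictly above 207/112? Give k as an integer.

k = 2

obs 1: x=5 → posterior Gamma(11, 7)
obs 2: x=6 → posterior Gamma(17, 8)
obs 3: x=2 → posterior Gamma(19, 9)
obs 4: x=2 → posterior Gamma(21, 10)
obs 5: x=1 → posterior Gamma(22, 11)
obs 6: x=4 → posterior Gamma(26, 12)
obs 7: x=3 → posterior Gamma(29, 13)
obs 8: x=0 → posterior Gamma(29, 14)
obs 9: x=3 → posterior Gamma(32, 15)
obs 10: x=1 → posterior Gamma(33, 16)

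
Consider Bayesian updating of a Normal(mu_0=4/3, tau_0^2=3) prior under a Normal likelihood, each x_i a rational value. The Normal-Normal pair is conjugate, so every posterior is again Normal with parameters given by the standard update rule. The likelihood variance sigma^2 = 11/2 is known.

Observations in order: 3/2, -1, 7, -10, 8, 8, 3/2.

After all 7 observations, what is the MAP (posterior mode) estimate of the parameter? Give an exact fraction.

obs 1: x=3/2 → posterior Normal(71/51, 33/17)
obs 2: x=-1 → posterior Normal(53/69, 33/23)
obs 3: x=7 → posterior Normal(179/87, 33/29)
obs 4: x=-10 → posterior Normal(-1/105, 33/35)
obs 5: x=8 → posterior Normal(143/123, 33/41)
obs 6: x=8 → posterior Normal(287/141, 33/47)
obs 7: x=3/2 → posterior Normal(314/159, 33/53)

314/159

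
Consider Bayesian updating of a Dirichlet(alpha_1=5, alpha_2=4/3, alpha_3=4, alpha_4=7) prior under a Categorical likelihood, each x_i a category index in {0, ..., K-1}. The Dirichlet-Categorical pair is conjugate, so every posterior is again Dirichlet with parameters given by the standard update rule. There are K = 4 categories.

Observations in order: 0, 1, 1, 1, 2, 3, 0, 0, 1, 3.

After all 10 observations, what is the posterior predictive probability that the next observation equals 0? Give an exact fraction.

obs 1: x=0 → posterior Dirichlet(6, 4/3, 4, 7)
obs 2: x=1 → posterior Dirichlet(6, 7/3, 4, 7)
obs 3: x=1 → posterior Dirichlet(6, 10/3, 4, 7)
obs 4: x=1 → posterior Dirichlet(6, 13/3, 4, 7)
obs 5: x=2 → posterior Dirichlet(6, 13/3, 5, 7)
obs 6: x=3 → posterior Dirichlet(6, 13/3, 5, 8)
obs 7: x=0 → posterior Dirichlet(7, 13/3, 5, 8)
obs 8: x=0 → posterior Dirichlet(8, 13/3, 5, 8)
obs 9: x=1 → posterior Dirichlet(8, 16/3, 5, 8)
obs 10: x=3 → posterior Dirichlet(8, 16/3, 5, 9)

12/41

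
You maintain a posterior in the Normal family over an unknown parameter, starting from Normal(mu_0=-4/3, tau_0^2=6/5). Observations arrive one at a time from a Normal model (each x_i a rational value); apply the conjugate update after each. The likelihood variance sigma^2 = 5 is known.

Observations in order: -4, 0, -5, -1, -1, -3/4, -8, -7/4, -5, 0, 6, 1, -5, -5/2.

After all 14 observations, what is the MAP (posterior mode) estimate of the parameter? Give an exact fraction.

obs 1: x=-4 → posterior Normal(-172/93, 30/31)
obs 2: x=0 → posterior Normal(-172/111, 30/37)
obs 3: x=-5 → posterior Normal(-262/129, 30/43)
obs 4: x=-1 → posterior Normal(-40/21, 30/49)
obs 5: x=-1 → posterior Normal(-298/165, 6/11)
obs 6: x=-3/4 → posterior Normal(-623/366, 30/61)
obs 7: x=-8 → posterior Normal(-911/402, 30/67)
obs 8: x=-7/4 → posterior Normal(-487/219, 30/73)
obs 9: x=-5 → posterior Normal(-577/237, 30/79)
obs 10: x=0 → posterior Normal(-577/255, 6/17)
obs 11: x=6 → posterior Normal(-67/39, 30/91)
obs 12: x=1 → posterior Normal(-451/291, 30/97)
obs 13: x=-5 → posterior Normal(-541/309, 30/103)
obs 14: x=-5/2 → posterior Normal(-586/327, 30/109)

-586/327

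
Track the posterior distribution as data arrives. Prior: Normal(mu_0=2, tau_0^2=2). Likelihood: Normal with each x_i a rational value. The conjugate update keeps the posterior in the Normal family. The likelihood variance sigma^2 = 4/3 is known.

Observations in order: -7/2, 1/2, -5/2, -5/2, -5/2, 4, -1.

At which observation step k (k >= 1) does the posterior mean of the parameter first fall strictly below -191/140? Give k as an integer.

obs 1: x=-7/2 → posterior Normal(-13/10, 4/5)
obs 2: x=1/2 → posterior Normal(-5/8, 1/2)
obs 3: x=-5/2 → posterior Normal(-25/22, 4/11)
obs 4: x=-5/2 → posterior Normal(-10/7, 2/7)
obs 5: x=-5/2 → posterior Normal(-55/34, 4/17)
obs 6: x=4 → posterior Normal(-31/40, 1/5)
obs 7: x=-1 → posterior Normal(-37/46, 4/23)

k = 4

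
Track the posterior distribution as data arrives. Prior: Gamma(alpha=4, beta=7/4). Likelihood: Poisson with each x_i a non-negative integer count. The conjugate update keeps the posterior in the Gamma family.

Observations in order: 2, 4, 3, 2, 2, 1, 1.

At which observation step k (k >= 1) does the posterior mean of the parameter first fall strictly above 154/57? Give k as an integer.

k = 3

obs 1: x=2 → posterior Gamma(6, 11/4)
obs 2: x=4 → posterior Gamma(10, 15/4)
obs 3: x=3 → posterior Gamma(13, 19/4)
obs 4: x=2 → posterior Gamma(15, 23/4)
obs 5: x=2 → posterior Gamma(17, 27/4)
obs 6: x=1 → posterior Gamma(18, 31/4)
obs 7: x=1 → posterior Gamma(19, 35/4)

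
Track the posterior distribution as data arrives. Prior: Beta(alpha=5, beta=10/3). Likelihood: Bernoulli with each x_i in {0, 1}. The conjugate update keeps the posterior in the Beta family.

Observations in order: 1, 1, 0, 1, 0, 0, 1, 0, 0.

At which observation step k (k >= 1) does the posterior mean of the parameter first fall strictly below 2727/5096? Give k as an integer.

k = 9

obs 1: x=1 → posterior Beta(6, 10/3)
obs 2: x=1 → posterior Beta(7, 10/3)
obs 3: x=0 → posterior Beta(7, 13/3)
obs 4: x=1 → posterior Beta(8, 13/3)
obs 5: x=0 → posterior Beta(8, 16/3)
obs 6: x=0 → posterior Beta(8, 19/3)
obs 7: x=1 → posterior Beta(9, 19/3)
obs 8: x=0 → posterior Beta(9, 22/3)
obs 9: x=0 → posterior Beta(9, 25/3)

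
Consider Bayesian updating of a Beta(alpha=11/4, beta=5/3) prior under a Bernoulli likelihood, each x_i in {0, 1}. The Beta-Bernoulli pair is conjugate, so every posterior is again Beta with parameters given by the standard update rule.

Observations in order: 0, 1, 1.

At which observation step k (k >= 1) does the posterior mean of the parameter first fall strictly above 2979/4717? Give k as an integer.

obs 1: x=0 → posterior Beta(11/4, 8/3)
obs 2: x=1 → posterior Beta(15/4, 8/3)
obs 3: x=1 → posterior Beta(19/4, 8/3)

k = 3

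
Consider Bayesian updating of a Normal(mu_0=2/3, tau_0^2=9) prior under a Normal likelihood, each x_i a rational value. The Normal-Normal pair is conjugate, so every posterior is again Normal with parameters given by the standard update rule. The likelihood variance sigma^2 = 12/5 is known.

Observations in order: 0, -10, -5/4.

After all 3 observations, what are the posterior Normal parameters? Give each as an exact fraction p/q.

mu_0=-1993/588, tau_0^2=36/49

obs 1: x=0 → posterior Normal(8/57, 36/19)
obs 2: x=-10 → posterior Normal(-13/3, 18/17)
obs 3: x=-5/4 → posterior Normal(-1993/588, 36/49)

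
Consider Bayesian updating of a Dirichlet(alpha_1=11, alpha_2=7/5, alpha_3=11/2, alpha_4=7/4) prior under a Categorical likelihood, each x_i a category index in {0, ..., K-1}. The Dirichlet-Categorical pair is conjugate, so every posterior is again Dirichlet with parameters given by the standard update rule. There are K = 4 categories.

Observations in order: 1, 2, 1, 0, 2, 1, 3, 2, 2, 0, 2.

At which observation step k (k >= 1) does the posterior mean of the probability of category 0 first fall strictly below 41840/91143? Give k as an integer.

obs 1: x=1 → posterior Dirichlet(11, 12/5, 11/2, 7/4)
obs 2: x=2 → posterior Dirichlet(11, 12/5, 13/2, 7/4)
obs 3: x=1 → posterior Dirichlet(11, 17/5, 13/2, 7/4)
obs 4: x=0 → posterior Dirichlet(12, 17/5, 13/2, 7/4)
obs 5: x=2 → posterior Dirichlet(12, 17/5, 15/2, 7/4)
obs 6: x=1 → posterior Dirichlet(12, 22/5, 15/2, 7/4)
obs 7: x=3 → posterior Dirichlet(12, 22/5, 15/2, 11/4)
obs 8: x=2 → posterior Dirichlet(12, 22/5, 17/2, 11/4)
obs 9: x=2 → posterior Dirichlet(12, 22/5, 19/2, 11/4)
obs 10: x=0 → posterior Dirichlet(13, 22/5, 19/2, 11/4)
obs 11: x=2 → posterior Dirichlet(13, 22/5, 21/2, 11/4)

k = 7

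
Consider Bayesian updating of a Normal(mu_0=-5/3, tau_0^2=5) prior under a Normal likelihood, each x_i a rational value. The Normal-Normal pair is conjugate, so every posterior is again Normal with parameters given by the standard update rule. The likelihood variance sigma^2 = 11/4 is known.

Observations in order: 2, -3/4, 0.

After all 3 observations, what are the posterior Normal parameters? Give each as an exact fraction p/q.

obs 1: x=2 → posterior Normal(65/93, 55/31)
obs 2: x=-3/4 → posterior Normal(20/153, 55/51)
obs 3: x=0 → posterior Normal(20/213, 55/71)

mu_0=20/213, tau_0^2=55/71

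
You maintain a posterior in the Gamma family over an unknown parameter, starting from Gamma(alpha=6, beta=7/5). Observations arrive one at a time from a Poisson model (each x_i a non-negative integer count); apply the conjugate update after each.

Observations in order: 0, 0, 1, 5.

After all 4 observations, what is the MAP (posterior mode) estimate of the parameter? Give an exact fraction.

55/27

obs 1: x=0 → posterior Gamma(6, 12/5)
obs 2: x=0 → posterior Gamma(6, 17/5)
obs 3: x=1 → posterior Gamma(7, 22/5)
obs 4: x=5 → posterior Gamma(12, 27/5)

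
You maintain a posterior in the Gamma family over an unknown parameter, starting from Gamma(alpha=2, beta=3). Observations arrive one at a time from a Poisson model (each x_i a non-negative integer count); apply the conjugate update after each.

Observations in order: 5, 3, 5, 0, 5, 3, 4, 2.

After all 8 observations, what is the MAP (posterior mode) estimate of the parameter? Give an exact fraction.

28/11

obs 1: x=5 → posterior Gamma(7, 4)
obs 2: x=3 → posterior Gamma(10, 5)
obs 3: x=5 → posterior Gamma(15, 6)
obs 4: x=0 → posterior Gamma(15, 7)
obs 5: x=5 → posterior Gamma(20, 8)
obs 6: x=3 → posterior Gamma(23, 9)
obs 7: x=4 → posterior Gamma(27, 10)
obs 8: x=2 → posterior Gamma(29, 11)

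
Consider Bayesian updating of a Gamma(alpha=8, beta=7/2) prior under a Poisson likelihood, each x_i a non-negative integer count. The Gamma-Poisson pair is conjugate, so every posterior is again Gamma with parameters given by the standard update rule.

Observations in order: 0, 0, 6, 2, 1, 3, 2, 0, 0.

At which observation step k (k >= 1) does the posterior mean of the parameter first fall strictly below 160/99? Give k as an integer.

k = 2

obs 1: x=0 → posterior Gamma(8, 9/2)
obs 2: x=0 → posterior Gamma(8, 11/2)
obs 3: x=6 → posterior Gamma(14, 13/2)
obs 4: x=2 → posterior Gamma(16, 15/2)
obs 5: x=1 → posterior Gamma(17, 17/2)
obs 6: x=3 → posterior Gamma(20, 19/2)
obs 7: x=2 → posterior Gamma(22, 21/2)
obs 8: x=0 → posterior Gamma(22, 23/2)
obs 9: x=0 → posterior Gamma(22, 25/2)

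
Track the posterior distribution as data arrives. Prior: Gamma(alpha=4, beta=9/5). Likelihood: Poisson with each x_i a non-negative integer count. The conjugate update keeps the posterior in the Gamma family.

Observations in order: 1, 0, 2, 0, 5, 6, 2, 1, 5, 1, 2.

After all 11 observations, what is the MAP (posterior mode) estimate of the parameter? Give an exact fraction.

obs 1: x=1 → posterior Gamma(5, 14/5)
obs 2: x=0 → posterior Gamma(5, 19/5)
obs 3: x=2 → posterior Gamma(7, 24/5)
obs 4: x=0 → posterior Gamma(7, 29/5)
obs 5: x=5 → posterior Gamma(12, 34/5)
obs 6: x=6 → posterior Gamma(18, 39/5)
obs 7: x=2 → posterior Gamma(20, 44/5)
obs 8: x=1 → posterior Gamma(21, 49/5)
obs 9: x=5 → posterior Gamma(26, 54/5)
obs 10: x=1 → posterior Gamma(27, 59/5)
obs 11: x=2 → posterior Gamma(29, 64/5)

35/16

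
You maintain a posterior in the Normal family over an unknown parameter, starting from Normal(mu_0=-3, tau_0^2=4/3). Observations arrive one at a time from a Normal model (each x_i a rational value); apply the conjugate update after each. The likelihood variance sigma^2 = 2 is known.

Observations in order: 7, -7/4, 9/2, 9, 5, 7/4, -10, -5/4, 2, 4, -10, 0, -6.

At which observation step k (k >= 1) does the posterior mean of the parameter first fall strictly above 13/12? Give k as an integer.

obs 1: x=7 → posterior Normal(1, 4/5)
obs 2: x=-7/4 → posterior Normal(3/14, 4/7)
obs 3: x=9/2 → posterior Normal(7/6, 4/9)
obs 4: x=9 → posterior Normal(57/22, 4/11)
obs 5: x=5 → posterior Normal(77/26, 4/13)
obs 6: x=7/4 → posterior Normal(14/5, 4/15)
obs 7: x=-10 → posterior Normal(22/17, 4/17)
obs 8: x=-5/4 → posterior Normal(39/38, 4/19)
obs 9: x=2 → posterior Normal(47/42, 4/21)
obs 10: x=4 → posterior Normal(63/46, 4/23)
obs 11: x=-10 → posterior Normal(23/50, 4/25)
obs 12: x=0 → posterior Normal(23/54, 4/27)
obs 13: x=-6 → posterior Normal(-1/58, 4/29)

k = 3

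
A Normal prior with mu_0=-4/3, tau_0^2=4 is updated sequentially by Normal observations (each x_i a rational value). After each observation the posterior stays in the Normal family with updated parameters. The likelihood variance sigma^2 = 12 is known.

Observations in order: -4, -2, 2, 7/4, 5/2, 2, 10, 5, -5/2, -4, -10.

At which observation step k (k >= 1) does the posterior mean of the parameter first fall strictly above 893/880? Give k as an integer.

k = 8

obs 1: x=-4 → posterior Normal(-2, 3)
obs 2: x=-2 → posterior Normal(-2, 12/5)
obs 3: x=2 → posterior Normal(-4/3, 2)
obs 4: x=7/4 → posterior Normal(-25/28, 12/7)
obs 5: x=5/2 → posterior Normal(-15/32, 3/2)
obs 6: x=2 → posterior Normal(-7/36, 4/3)
obs 7: x=10 → posterior Normal(33/40, 6/5)
obs 8: x=5 → posterior Normal(53/44, 12/11)
obs 9: x=-5/2 → posterior Normal(43/48, 1)
obs 10: x=-4 → posterior Normal(27/52, 12/13)
obs 11: x=-10 → posterior Normal(-13/56, 6/7)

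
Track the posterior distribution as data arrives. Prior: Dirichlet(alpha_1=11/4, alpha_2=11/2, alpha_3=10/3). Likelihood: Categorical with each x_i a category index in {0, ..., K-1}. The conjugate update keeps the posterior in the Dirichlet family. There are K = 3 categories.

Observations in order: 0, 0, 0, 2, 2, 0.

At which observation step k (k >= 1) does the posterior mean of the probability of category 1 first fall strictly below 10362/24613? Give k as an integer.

obs 1: x=0 → posterior Dirichlet(15/4, 11/2, 10/3)
obs 2: x=0 → posterior Dirichlet(19/4, 11/2, 10/3)
obs 3: x=0 → posterior Dirichlet(23/4, 11/2, 10/3)
obs 4: x=2 → posterior Dirichlet(23/4, 11/2, 13/3)
obs 5: x=2 → posterior Dirichlet(23/4, 11/2, 16/3)
obs 6: x=0 → posterior Dirichlet(27/4, 11/2, 16/3)

k = 2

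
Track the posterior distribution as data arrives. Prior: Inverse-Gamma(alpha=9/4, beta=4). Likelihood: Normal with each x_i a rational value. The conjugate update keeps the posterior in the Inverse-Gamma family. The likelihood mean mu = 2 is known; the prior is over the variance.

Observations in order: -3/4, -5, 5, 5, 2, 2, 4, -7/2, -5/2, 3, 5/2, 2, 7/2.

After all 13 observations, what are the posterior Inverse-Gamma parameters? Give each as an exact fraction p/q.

alpha=35/4, beta=2249/32

obs 1: x=-3/4 → posterior Inverse-Gamma(11/4, 249/32)
obs 2: x=-5 → posterior Inverse-Gamma(13/4, 1033/32)
obs 3: x=5 → posterior Inverse-Gamma(15/4, 1177/32)
obs 4: x=5 → posterior Inverse-Gamma(17/4, 1321/32)
obs 5: x=2 → posterior Inverse-Gamma(19/4, 1321/32)
obs 6: x=2 → posterior Inverse-Gamma(21/4, 1321/32)
obs 7: x=4 → posterior Inverse-Gamma(23/4, 1385/32)
obs 8: x=-7/2 → posterior Inverse-Gamma(25/4, 1869/32)
obs 9: x=-5/2 → posterior Inverse-Gamma(27/4, 2193/32)
obs 10: x=3 → posterior Inverse-Gamma(29/4, 2209/32)
obs 11: x=5/2 → posterior Inverse-Gamma(31/4, 2213/32)
obs 12: x=2 → posterior Inverse-Gamma(33/4, 2213/32)
obs 13: x=7/2 → posterior Inverse-Gamma(35/4, 2249/32)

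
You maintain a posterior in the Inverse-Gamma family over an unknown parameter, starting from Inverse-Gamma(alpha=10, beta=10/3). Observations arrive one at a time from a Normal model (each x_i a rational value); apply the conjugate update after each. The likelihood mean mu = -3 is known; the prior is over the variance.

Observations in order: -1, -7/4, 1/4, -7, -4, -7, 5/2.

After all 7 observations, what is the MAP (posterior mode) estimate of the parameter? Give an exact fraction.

obs 1: x=-1 → posterior Inverse-Gamma(21/2, 16/3)
obs 2: x=-7/4 → posterior Inverse-Gamma(11, 587/96)
obs 3: x=1/4 → posterior Inverse-Gamma(23/2, 547/48)
obs 4: x=-7 → posterior Inverse-Gamma(12, 931/48)
obs 5: x=-4 → posterior Inverse-Gamma(25/2, 955/48)
obs 6: x=-7 → posterior Inverse-Gamma(13, 1339/48)
obs 7: x=5/2 → posterior Inverse-Gamma(27/2, 2065/48)

2065/696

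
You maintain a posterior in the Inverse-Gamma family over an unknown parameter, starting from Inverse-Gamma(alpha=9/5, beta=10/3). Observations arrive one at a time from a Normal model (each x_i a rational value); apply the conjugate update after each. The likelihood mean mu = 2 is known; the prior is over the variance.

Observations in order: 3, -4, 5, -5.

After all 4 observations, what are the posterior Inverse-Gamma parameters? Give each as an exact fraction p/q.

alpha=19/5, beta=305/6

obs 1: x=3 → posterior Inverse-Gamma(23/10, 23/6)
obs 2: x=-4 → posterior Inverse-Gamma(14/5, 131/6)
obs 3: x=5 → posterior Inverse-Gamma(33/10, 79/3)
obs 4: x=-5 → posterior Inverse-Gamma(19/5, 305/6)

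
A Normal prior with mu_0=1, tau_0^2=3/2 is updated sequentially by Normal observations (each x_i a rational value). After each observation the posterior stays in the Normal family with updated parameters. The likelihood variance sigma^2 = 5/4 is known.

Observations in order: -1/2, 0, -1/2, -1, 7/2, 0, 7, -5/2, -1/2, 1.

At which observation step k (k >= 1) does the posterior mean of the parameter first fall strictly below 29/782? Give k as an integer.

obs 1: x=-1/2 → posterior Normal(2/11, 15/22)
obs 2: x=0 → posterior Normal(2/17, 15/34)
obs 3: x=-1/2 → posterior Normal(-1/23, 15/46)
obs 4: x=-1 → posterior Normal(-7/29, 15/58)
obs 5: x=7/2 → posterior Normal(2/5, 3/14)
obs 6: x=0 → posterior Normal(14/41, 15/82)
obs 7: x=7 → posterior Normal(56/47, 15/94)
obs 8: x=-5/2 → posterior Normal(41/53, 15/106)
obs 9: x=-1/2 → posterior Normal(38/59, 15/118)
obs 10: x=1 → posterior Normal(44/65, 3/26)

k = 3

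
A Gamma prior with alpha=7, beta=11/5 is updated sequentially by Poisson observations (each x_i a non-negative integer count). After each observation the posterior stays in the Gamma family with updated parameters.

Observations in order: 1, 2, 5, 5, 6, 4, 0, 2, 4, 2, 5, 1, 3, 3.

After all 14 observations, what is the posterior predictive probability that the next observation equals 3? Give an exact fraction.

183439661067401012574595850530960304778939353238750573782440832951060751528711820130496932777263190625/844030080113265296772993438166373087003755780161266577201929771960532343978231334537520795498278027264

obs 1: x=1 → posterior Gamma(8, 16/5)
obs 2: x=2 → posterior Gamma(10, 21/5)
obs 3: x=5 → posterior Gamma(15, 26/5)
obs 4: x=5 → posterior Gamma(20, 31/5)
obs 5: x=6 → posterior Gamma(26, 36/5)
obs 6: x=4 → posterior Gamma(30, 41/5)
obs 7: x=0 → posterior Gamma(30, 46/5)
obs 8: x=2 → posterior Gamma(32, 51/5)
obs 9: x=4 → posterior Gamma(36, 56/5)
obs 10: x=2 → posterior Gamma(38, 61/5)
obs 11: x=5 → posterior Gamma(43, 66/5)
obs 12: x=1 → posterior Gamma(44, 71/5)
obs 13: x=3 → posterior Gamma(47, 76/5)
obs 14: x=3 → posterior Gamma(50, 81/5)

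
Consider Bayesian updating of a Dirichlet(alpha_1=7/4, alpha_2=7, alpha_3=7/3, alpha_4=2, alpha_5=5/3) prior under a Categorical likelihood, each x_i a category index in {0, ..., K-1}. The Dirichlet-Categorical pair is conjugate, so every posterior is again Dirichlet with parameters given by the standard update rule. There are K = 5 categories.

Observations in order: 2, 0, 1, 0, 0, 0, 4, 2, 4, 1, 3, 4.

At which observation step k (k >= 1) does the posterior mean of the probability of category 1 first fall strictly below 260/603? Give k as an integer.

k = 2

obs 1: x=2 → posterior Dirichlet(7/4, 7, 10/3, 2, 5/3)
obs 2: x=0 → posterior Dirichlet(11/4, 7, 10/3, 2, 5/3)
obs 3: x=1 → posterior Dirichlet(11/4, 8, 10/3, 2, 5/3)
obs 4: x=0 → posterior Dirichlet(15/4, 8, 10/3, 2, 5/3)
obs 5: x=0 → posterior Dirichlet(19/4, 8, 10/3, 2, 5/3)
obs 6: x=0 → posterior Dirichlet(23/4, 8, 10/3, 2, 5/3)
obs 7: x=4 → posterior Dirichlet(23/4, 8, 10/3, 2, 8/3)
obs 8: x=2 → posterior Dirichlet(23/4, 8, 13/3, 2, 8/3)
obs 9: x=4 → posterior Dirichlet(23/4, 8, 13/3, 2, 11/3)
obs 10: x=1 → posterior Dirichlet(23/4, 9, 13/3, 2, 11/3)
obs 11: x=3 → posterior Dirichlet(23/4, 9, 13/3, 3, 11/3)
obs 12: x=4 → posterior Dirichlet(23/4, 9, 13/3, 3, 14/3)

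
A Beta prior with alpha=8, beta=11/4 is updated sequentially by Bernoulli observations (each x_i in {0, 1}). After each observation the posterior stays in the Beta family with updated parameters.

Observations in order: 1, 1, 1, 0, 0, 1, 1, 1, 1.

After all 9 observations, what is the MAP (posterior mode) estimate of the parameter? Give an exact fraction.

56/71

obs 1: x=1 → posterior Beta(9, 11/4)
obs 2: x=1 → posterior Beta(10, 11/4)
obs 3: x=1 → posterior Beta(11, 11/4)
obs 4: x=0 → posterior Beta(11, 15/4)
obs 5: x=0 → posterior Beta(11, 19/4)
obs 6: x=1 → posterior Beta(12, 19/4)
obs 7: x=1 → posterior Beta(13, 19/4)
obs 8: x=1 → posterior Beta(14, 19/4)
obs 9: x=1 → posterior Beta(15, 19/4)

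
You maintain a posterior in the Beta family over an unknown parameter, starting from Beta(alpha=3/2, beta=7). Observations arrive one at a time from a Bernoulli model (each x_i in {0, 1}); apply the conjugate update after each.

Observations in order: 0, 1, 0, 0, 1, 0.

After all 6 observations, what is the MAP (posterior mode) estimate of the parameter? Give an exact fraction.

obs 1: x=0 → posterior Beta(3/2, 8)
obs 2: x=1 → posterior Beta(5/2, 8)
obs 3: x=0 → posterior Beta(5/2, 9)
obs 4: x=0 → posterior Beta(5/2, 10)
obs 5: x=1 → posterior Beta(7/2, 10)
obs 6: x=0 → posterior Beta(7/2, 11)

1/5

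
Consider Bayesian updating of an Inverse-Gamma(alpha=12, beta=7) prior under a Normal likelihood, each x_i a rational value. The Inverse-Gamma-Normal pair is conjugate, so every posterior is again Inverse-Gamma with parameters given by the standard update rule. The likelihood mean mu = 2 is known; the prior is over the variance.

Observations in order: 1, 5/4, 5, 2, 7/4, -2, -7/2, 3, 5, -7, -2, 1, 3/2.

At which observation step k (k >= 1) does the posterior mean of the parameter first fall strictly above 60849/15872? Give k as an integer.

k = 10

obs 1: x=1 → posterior Inverse-Gamma(25/2, 15/2)
obs 2: x=5/4 → posterior Inverse-Gamma(13, 249/32)
obs 3: x=5 → posterior Inverse-Gamma(27/2, 393/32)
obs 4: x=2 → posterior Inverse-Gamma(14, 393/32)
obs 5: x=7/4 → posterior Inverse-Gamma(29/2, 197/16)
obs 6: x=-2 → posterior Inverse-Gamma(15, 325/16)
obs 7: x=-7/2 → posterior Inverse-Gamma(31/2, 567/16)
obs 8: x=3 → posterior Inverse-Gamma(16, 575/16)
obs 9: x=5 → posterior Inverse-Gamma(33/2, 647/16)
obs 10: x=-7 → posterior Inverse-Gamma(17, 1295/16)
obs 11: x=-2 → posterior Inverse-Gamma(35/2, 1423/16)
obs 12: x=1 → posterior Inverse-Gamma(18, 1431/16)
obs 13: x=3/2 → posterior Inverse-Gamma(37/2, 1433/16)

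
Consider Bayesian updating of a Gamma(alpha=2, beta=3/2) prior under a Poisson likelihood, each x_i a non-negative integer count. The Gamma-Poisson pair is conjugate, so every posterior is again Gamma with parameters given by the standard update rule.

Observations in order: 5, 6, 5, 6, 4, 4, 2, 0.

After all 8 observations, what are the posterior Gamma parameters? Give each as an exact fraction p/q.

obs 1: x=5 → posterior Gamma(7, 5/2)
obs 2: x=6 → posterior Gamma(13, 7/2)
obs 3: x=5 → posterior Gamma(18, 9/2)
obs 4: x=6 → posterior Gamma(24, 11/2)
obs 5: x=4 → posterior Gamma(28, 13/2)
obs 6: x=4 → posterior Gamma(32, 15/2)
obs 7: x=2 → posterior Gamma(34, 17/2)
obs 8: x=0 → posterior Gamma(34, 19/2)

alpha=34, beta=19/2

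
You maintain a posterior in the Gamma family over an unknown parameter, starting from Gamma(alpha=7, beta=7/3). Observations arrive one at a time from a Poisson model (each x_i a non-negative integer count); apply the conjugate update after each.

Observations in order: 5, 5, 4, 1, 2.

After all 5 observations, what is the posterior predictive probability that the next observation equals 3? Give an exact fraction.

464025068145144602310175455914754048/2220446049250313080847263336181640625

obs 1: x=5 → posterior Gamma(12, 10/3)
obs 2: x=5 → posterior Gamma(17, 13/3)
obs 3: x=4 → posterior Gamma(21, 16/3)
obs 4: x=1 → posterior Gamma(22, 19/3)
obs 5: x=2 → posterior Gamma(24, 22/3)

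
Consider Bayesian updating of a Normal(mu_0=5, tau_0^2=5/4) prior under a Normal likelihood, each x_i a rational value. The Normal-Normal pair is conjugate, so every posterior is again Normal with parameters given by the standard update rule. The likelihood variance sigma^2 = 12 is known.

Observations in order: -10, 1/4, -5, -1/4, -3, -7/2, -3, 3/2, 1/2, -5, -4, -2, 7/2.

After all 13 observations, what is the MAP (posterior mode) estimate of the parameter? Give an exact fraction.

90/113

obs 1: x=-10 → posterior Normal(190/53, 60/53)
obs 2: x=1/4 → posterior Normal(765/232, 30/29)
obs 3: x=-5 → posterior Normal(95/36, 20/21)
obs 4: x=-1/4 → posterior Normal(165/68, 15/17)
obs 5: x=-3 → posterior Normal(150/73, 60/73)
obs 6: x=-7/2 → posterior Normal(265/156, 10/13)
obs 7: x=-3 → posterior Normal(235/166, 60/83)
obs 8: x=3/2 → posterior Normal(125/88, 15/22)
obs 9: x=1/2 → posterior Normal(85/62, 20/31)
obs 10: x=-5 → posterior Normal(205/196, 30/49)
obs 11: x=-4 → posterior Normal(165/206, 60/103)
obs 12: x=-2 → posterior Normal(145/216, 5/9)
obs 13: x=7/2 → posterior Normal(90/113, 60/113)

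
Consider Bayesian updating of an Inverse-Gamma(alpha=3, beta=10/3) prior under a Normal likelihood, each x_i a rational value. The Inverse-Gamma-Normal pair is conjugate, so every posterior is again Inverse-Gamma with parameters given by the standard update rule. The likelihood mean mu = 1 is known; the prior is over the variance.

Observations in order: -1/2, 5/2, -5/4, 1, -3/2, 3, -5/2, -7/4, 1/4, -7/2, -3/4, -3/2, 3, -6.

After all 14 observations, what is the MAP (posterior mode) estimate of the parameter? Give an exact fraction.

1553/264

obs 1: x=-1/2 → posterior Inverse-Gamma(7/2, 107/24)
obs 2: x=5/2 → posterior Inverse-Gamma(4, 67/12)
obs 3: x=-5/4 → posterior Inverse-Gamma(9/2, 779/96)
obs 4: x=1 → posterior Inverse-Gamma(5, 779/96)
obs 5: x=-3/2 → posterior Inverse-Gamma(11/2, 1079/96)
obs 6: x=3 → posterior Inverse-Gamma(6, 1271/96)
obs 7: x=-5/2 → posterior Inverse-Gamma(13/2, 1859/96)
obs 8: x=-7/4 → posterior Inverse-Gamma(7, 1111/48)
obs 9: x=1/4 → posterior Inverse-Gamma(15/2, 2249/96)
obs 10: x=-7/2 → posterior Inverse-Gamma(8, 3221/96)
obs 11: x=-3/4 → posterior Inverse-Gamma(17/2, 421/12)
obs 12: x=-3/2 → posterior Inverse-Gamma(9, 917/24)
obs 13: x=3 → posterior Inverse-Gamma(19/2, 965/24)
obs 14: x=-6 → posterior Inverse-Gamma(10, 1553/24)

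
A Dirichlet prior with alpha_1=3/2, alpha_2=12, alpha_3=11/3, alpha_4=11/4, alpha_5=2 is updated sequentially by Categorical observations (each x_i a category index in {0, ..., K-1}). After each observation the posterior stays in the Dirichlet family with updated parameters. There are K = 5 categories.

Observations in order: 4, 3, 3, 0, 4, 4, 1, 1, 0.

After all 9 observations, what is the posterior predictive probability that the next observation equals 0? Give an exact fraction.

6/53

obs 1: x=4 → posterior Dirichlet(3/2, 12, 11/3, 11/4, 3)
obs 2: x=3 → posterior Dirichlet(3/2, 12, 11/3, 15/4, 3)
obs 3: x=3 → posterior Dirichlet(3/2, 12, 11/3, 19/4, 3)
obs 4: x=0 → posterior Dirichlet(5/2, 12, 11/3, 19/4, 3)
obs 5: x=4 → posterior Dirichlet(5/2, 12, 11/3, 19/4, 4)
obs 6: x=4 → posterior Dirichlet(5/2, 12, 11/3, 19/4, 5)
obs 7: x=1 → posterior Dirichlet(5/2, 13, 11/3, 19/4, 5)
obs 8: x=1 → posterior Dirichlet(5/2, 14, 11/3, 19/4, 5)
obs 9: x=0 → posterior Dirichlet(7/2, 14, 11/3, 19/4, 5)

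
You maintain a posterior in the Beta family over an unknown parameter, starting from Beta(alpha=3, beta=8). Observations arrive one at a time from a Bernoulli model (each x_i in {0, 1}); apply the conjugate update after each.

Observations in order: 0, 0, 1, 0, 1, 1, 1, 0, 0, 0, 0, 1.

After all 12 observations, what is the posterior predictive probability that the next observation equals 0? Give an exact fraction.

obs 1: x=0 → posterior Beta(3, 9)
obs 2: x=0 → posterior Beta(3, 10)
obs 3: x=1 → posterior Beta(4, 10)
obs 4: x=0 → posterior Beta(4, 11)
obs 5: x=1 → posterior Beta(5, 11)
obs 6: x=1 → posterior Beta(6, 11)
obs 7: x=1 → posterior Beta(7, 11)
obs 8: x=0 → posterior Beta(7, 12)
obs 9: x=0 → posterior Beta(7, 13)
obs 10: x=0 → posterior Beta(7, 14)
obs 11: x=0 → posterior Beta(7, 15)
obs 12: x=1 → posterior Beta(8, 15)

15/23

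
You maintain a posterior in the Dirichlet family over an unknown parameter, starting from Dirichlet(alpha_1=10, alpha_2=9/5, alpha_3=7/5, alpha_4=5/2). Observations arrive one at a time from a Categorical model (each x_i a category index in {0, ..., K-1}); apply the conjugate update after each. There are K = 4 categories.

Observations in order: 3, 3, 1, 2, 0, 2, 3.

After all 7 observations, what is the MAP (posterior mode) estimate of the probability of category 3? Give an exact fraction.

45/187

obs 1: x=3 → posterior Dirichlet(10, 9/5, 7/5, 7/2)
obs 2: x=3 → posterior Dirichlet(10, 9/5, 7/5, 9/2)
obs 3: x=1 → posterior Dirichlet(10, 14/5, 7/5, 9/2)
obs 4: x=2 → posterior Dirichlet(10, 14/5, 12/5, 9/2)
obs 5: x=0 → posterior Dirichlet(11, 14/5, 12/5, 9/2)
obs 6: x=2 → posterior Dirichlet(11, 14/5, 17/5, 9/2)
obs 7: x=3 → posterior Dirichlet(11, 14/5, 17/5, 11/2)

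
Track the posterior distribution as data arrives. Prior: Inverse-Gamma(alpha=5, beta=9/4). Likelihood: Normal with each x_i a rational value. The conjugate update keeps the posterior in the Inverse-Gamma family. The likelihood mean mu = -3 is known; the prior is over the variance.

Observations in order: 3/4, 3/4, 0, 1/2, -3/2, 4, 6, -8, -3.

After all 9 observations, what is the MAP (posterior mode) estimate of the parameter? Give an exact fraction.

obs 1: x=3/4 → posterior Inverse-Gamma(11/2, 297/32)
obs 2: x=3/4 → posterior Inverse-Gamma(6, 261/16)
obs 3: x=0 → posterior Inverse-Gamma(13/2, 333/16)
obs 4: x=1/2 → posterior Inverse-Gamma(7, 431/16)
obs 5: x=-3/2 → posterior Inverse-Gamma(15/2, 449/16)
obs 6: x=4 → posterior Inverse-Gamma(8, 841/16)
obs 7: x=6 → posterior Inverse-Gamma(17/2, 1489/16)
obs 8: x=-8 → posterior Inverse-Gamma(9, 1689/16)
obs 9: x=-3 → posterior Inverse-Gamma(19/2, 1689/16)

563/56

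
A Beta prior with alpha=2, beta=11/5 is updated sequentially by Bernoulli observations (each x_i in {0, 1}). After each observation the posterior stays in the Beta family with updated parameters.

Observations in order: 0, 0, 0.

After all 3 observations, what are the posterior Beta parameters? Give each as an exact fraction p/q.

alpha=2, beta=26/5

obs 1: x=0 → posterior Beta(2, 16/5)
obs 2: x=0 → posterior Beta(2, 21/5)
obs 3: x=0 → posterior Beta(2, 26/5)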